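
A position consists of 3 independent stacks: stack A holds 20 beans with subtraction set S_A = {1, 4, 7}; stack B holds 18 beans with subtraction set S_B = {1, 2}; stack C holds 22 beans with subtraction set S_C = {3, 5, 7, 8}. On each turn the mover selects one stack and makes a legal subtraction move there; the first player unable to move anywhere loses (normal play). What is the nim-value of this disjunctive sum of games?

2

Stack A, S = {1, 4, 7}:
G(0) = 0
G(1) = mex{0} = 1
G(2) = mex{1} = 0
G(3) = mex{0} = 1
G(4) = mex{1,0} = 2
G(5) = mex{2,1} = 0
G(6) = mex{0,0} = 1
G(7) = mex{1,1,0} = 2
G(8) = mex{2,2,1} = 0
G(9) = mex{0,0,0} = 1
G(10) = mex{1,1,1} = 0
G(11) = mex{0,2,2} = 1
G(12) = mex{1,0,0} = 2
G(13) = mex{2,1,1} = 0
G(14) = mex{0,0,2} = 1
G(15) = mex{1,1,0} = 2
G(16) = mex{2,2,1} = 0
G(17) = mex{0,0,0} = 1
G(18) = mex{1,1,1} = 0
G(19) = mex{0,2,2} = 1
G(20) = mex{1,0,0} = 2
G_A(20) = 2.
Stack B, S = {1, 2}:
n :  0  1  2  3  4  5  6  7  8  9 10 11 12 13 14 15 16 17 18
G :  0  1  2  0  1  2  0  1  2  0  1  2  0  1  2  0  1  2  0
G_B(18) = 0.
Stack C, S = {3, 5, 7, 8}:
G(0) = 0
G(1) = mex{} = 0
G(2) = mex{} = 0
G(3) = mex{0} = 1
G(4) = mex{0} = 1
G(5) = mex{0,0} = 1
G(6) = mex{1,0} = 2
G(7) = mex{1,0,0} = 2
G(8) = mex{1,1,0,0} = 2
G(9) = mex{2,1,0,0} = 3
G(10) = mex{2,1,1,0} = 3
G(11) = mex{2,2,1,1} = 0
G(12) = mex{3,2,1,1} = 0
G(13) = mex{3,2,2,1} = 0
G(14) = mex{0,3,2,2} = 1
G(15) = mex{0,3,2,2} = 1
G(16) = mex{0,0,3,2} = 1
G(17) = mex{1,0,3,3} = 2
G(18) = mex{1,0,0,3} = 2
G(19) = mex{1,1,0,0} = 2
G(20) = mex{2,1,0,0} = 3
G(21) = mex{2,1,1,0} = 3
G(22) = mex{2,2,1,1} = 0
G_C(22) = 0.
Combined Grundy value = 2 ⊕ 0 ⊕ 0 = 2.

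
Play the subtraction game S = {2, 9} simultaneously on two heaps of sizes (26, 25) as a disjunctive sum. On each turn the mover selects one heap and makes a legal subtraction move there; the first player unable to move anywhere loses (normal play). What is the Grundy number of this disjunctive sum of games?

1

All heaps use S = {2, 9}:
n :  0  1  2  3  4  5  6  7  8  9 10 11 12 13 14 15 16 17 18 19 20 21 22 23 24 25 26
G :  0  0  1  1  0  0  1  1  0  2  1  0  0  1  1  0  0  1  1  0  2  1  0  0  1  1  0
Heap A: G(26) = 0.
Heap B: G(25) = 1.
Combined Grundy value = 0 ⊕ 1 = 1.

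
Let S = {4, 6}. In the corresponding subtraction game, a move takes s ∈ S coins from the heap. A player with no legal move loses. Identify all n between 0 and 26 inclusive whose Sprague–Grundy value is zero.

n :  0  1  2  3  4  5  6  7  8  9 10 11 12 13 14 15 16 17 18 19 20 21 22 23 24 25 26
G :  0  0  0  0  1  1  1  1  2  2  0  0  0  0  1  1  1  1  2  2  0  0  0  0  1  1  1
P-positions are exactly the n with G(n) = 0.

0, 1, 2, 3, 10, 11, 12, 13, 20, 21, 22, 23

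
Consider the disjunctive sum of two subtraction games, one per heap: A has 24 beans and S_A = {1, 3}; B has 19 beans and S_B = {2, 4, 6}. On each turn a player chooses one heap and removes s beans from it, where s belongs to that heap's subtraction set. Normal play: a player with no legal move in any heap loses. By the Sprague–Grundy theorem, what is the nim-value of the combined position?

1

Heap A, S = {1, 3}:
n :  0  1  2  3  4  5  6  7  8  9 10 11 12 13 14 15 16 17 18 19 20 21 22 23 24
G :  0  1  0  1  0  1  0  1  0  1  0  1  0  1  0  1  0  1  0  1  0  1  0  1  0
G_A(24) = 0.
Heap B, S = {2, 4, 6}:
G(0) = 0
G(1) = mex{} = 0
G(2) = mex{0} = 1
G(3) = mex{0} = 1
G(4) = mex{1,0} = 2
G(5) = mex{1,0} = 2
G(6) = mex{2,1,0} = 3
G(7) = mex{2,1,0} = 3
G(8) = mex{3,2,1} = 0
G(9) = mex{3,2,1} = 0
G(10) = mex{0,3,2} = 1
G(11) = mex{0,3,2} = 1
G(12) = mex{1,0,3} = 2
G(13) = mex{1,0,3} = 2
G(14) = mex{2,1,0} = 3
G(15) = mex{2,1,0} = 3
G(16) = mex{3,2,1} = 0
G(17) = mex{3,2,1} = 0
G(18) = mex{0,3,2} = 1
G(19) = mex{0,3,2} = 1
G_B(19) = 1.
Combined Grundy value = 0 ⊕ 1 = 1.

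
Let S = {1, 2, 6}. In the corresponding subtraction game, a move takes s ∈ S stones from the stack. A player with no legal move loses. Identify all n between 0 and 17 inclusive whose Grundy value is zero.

G(0) = 0
G(1) = mex{0} = 1
G(2) = mex{1,0} = 2
G(3) = mex{2,1} = 0
G(4) = mex{0,2} = 1
G(5) = mex{1,0} = 2
G(6) = mex{2,1,0} = 3
G(7) = mex{3,2,1} = 0
G(8) = mex{0,3,2} = 1
G(9) = mex{1,0,0} = 2
G(10) = mex{2,1,1} = 0
G(11) = mex{0,2,2} = 1
G(12) = mex{1,0,3} = 2
G(13) = mex{2,1,0} = 3
G(14) = mex{3,2,1} = 0
G(15) = mex{0,3,2} = 1
G(16) = mex{1,0,0} = 2
G(17) = mex{2,1,1} = 0
P-positions are exactly the n with G(n) = 0.

0, 3, 7, 10, 14, 17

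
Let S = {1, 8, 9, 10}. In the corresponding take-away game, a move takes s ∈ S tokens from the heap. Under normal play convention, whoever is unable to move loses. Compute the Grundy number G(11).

G(0) = 0
G(1) = mex{0} = 1
G(2) = mex{1} = 0
G(3) = mex{0} = 1
G(4) = mex{1} = 0
G(5) = mex{0} = 1
G(6) = mex{1} = 0
G(7) = mex{0} = 1
G(8) = mex{1,0} = 2
G(9) = mex{2,1,0} = 3
G(10) = mex{3,0,1,0} = 2
G(11) = mex{2,1,0,1} = 3

3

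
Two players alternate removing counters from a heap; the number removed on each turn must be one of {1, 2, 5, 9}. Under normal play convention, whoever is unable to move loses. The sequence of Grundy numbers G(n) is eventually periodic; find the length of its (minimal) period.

G(0) = 0
G(1) = mex{0} = 1
G(2) = mex{1,0} = 2
G(3) = mex{2,1} = 0
G(4) = mex{0,2} = 1
G(5) = mex{1,0,0} = 2
G(6) = mex{2,1,1} = 0
G(7) = mex{0,2,2} = 1
G(8) = mex{1,0,0} = 2
G(9) = mex{2,1,1,0} = 3
G(10) = mex{3,2,2,1} = 0
G(11) = mex{0,3,0,2} = 1
G(12) = mex{1,0,1,0} = 2
G(13) = mex{2,1,2,1} = 0
G(14) = mex{0,2,3,2} = 1
G(15) = mex{1,0,0,0} = 2
G(16) = mex{2,1,1,1} = 0
G(17) = mex{0,2,2,2} = 1
G(18) = mex{1,0,0,3} = 2
G(19) = mex{2,1,1,0} = 3
G(20) = mex{3,2,2,1} = 0
G(21) = mex{0,3,0,2} = 1
G(n+10) = G(n) holds for n = 0,…,8 (a full window of length max(S) = 9), so the sequence is purely periodic with period 10.

10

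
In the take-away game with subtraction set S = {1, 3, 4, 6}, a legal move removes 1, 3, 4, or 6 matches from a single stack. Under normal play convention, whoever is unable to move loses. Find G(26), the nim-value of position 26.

n :  0  1  2  3  4  5  6  7  8  9 10 11 12 13 14 15 16 17 18 19 20 21 22 23 24 25 26
G :  0  1  0  1  2  3  2  0  1  0  1  2  3  2  0  1  0  1  2  3  2  0  1  0  1  2  3

3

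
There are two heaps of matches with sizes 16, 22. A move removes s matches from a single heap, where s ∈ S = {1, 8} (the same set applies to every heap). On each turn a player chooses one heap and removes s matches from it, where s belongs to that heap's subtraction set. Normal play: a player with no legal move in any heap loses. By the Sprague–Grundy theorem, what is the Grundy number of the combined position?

1

All heaps use S = {1, 8}:
n :  0  1  2  3  4  5  6  7  8  9 10 11 12 13 14 15 16 17 18 19 20 21 22
G :  0  1  0  1  0  1  0  1  2  0  1  0  1  0  1  0  1  2  0  1  0  1  0
Heap A: G(16) = 1.
Heap B: G(22) = 0.
Combined Grundy value = 1 ⊕ 0 = 1.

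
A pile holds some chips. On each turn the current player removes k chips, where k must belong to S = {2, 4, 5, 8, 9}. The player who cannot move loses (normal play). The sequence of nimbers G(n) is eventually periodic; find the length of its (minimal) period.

n :  0  1  2  3  4  5  6  7  8  9 10 11 12 13 14 15 16 17 18 19 20 21 22 23 24 25 26 27
G :  0  0  1  1  2  2  3  0  4  1  5  2  3  0  0  1  1  2  2  3  0  4  1  5  2  3  0  0
G(n+13) = G(n) holds for n = 0,…,8 (a full window of length max(S) = 9), so the sequence is purely periodic with period 13.

13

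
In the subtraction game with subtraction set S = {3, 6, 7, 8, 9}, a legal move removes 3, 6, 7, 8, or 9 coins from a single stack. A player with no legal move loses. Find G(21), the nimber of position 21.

G(0) = 0
G(1) = mex{} = 0
G(2) = mex{} = 0
G(3) = mex{0} = 1
G(4) = mex{0} = 1
G(5) = mex{0} = 1
G(6) = mex{1,0} = 2
G(7) = mex{1,0,0} = 2
G(8) = mex{1,0,0,0} = 2
G(9) = mex{2,1,0,0,0} = 3
G(10) = mex{2,1,1,0,0} = 3
G(11) = mex{2,1,1,1,0} = 3
G(12) = mex{3,2,1,1,1} = 0
G(13) = mex{3,2,2,1,1} = 0
G(14) = mex{3,2,2,2,1} = 0
G(15) = mex{0,3,2,2,2} = 1
G(16) = mex{0,3,3,2,2} = 1
G(17) = mex{0,3,3,3,2} = 1
G(18) = mex{1,0,3,3,3} = 2
G(19) = mex{1,0,0,3,3} = 2
G(20) = mex{1,0,0,0,3} = 2
G(21) = mex{2,1,0,0,0} = 3

3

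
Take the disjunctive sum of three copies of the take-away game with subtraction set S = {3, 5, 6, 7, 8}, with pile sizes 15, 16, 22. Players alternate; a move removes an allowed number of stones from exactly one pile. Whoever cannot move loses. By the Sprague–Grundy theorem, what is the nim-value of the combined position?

All piles use S = {3, 5, 6, 7, 8}:
n :  0  1  2  3  4  5  6  7  8  9 10 11 12 13 14 15 16 17 18 19 20 21 22
G :  0  0  0  1  1  1  2  2  2  3  3  0  0  0  1  1  1  2  2  2  3  3  0
Pile A: G(15) = 1.
Pile B: G(16) = 1.
Pile C: G(22) = 0.
Combined Grundy value = 1 ⊕ 1 ⊕ 0 = 0.

0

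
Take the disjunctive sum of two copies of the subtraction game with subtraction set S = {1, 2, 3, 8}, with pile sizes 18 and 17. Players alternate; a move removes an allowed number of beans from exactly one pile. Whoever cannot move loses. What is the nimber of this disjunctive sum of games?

4

All piles use S = {1, 2, 3, 8}:
n :  0  1  2  3  4  5  6  7  8  9 10 11 12 13 14 15 16 17 18
G :  0  1  2  3  0  1  2  3  4  0  1  2  3  0  1  2  3  4  0
Pile A: G(18) = 0.
Pile B: G(17) = 4.
Combined Grundy value = 0 ⊕ 4 = 4.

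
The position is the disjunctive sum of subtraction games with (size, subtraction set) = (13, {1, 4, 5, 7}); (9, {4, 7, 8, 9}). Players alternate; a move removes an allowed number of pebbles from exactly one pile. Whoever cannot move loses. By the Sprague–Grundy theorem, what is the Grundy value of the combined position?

1

Pile A, S = {1, 4, 5, 7}:
n :  0  1  2  3  4  5  6  7  8  9 10 11 12 13
G :  0  1  0  1  2  3  2  3  0  1  0  1  2  3
G_A(13) = 3.
Pile B, S = {4, 7, 8, 9}:
n : 0 1 2 3 4 5 6 7 8 9
G : 0 0 0 0 1 1 1 1 2 2
G_B(9) = 2.
Combined Grundy value = 3 ⊕ 2 = 1.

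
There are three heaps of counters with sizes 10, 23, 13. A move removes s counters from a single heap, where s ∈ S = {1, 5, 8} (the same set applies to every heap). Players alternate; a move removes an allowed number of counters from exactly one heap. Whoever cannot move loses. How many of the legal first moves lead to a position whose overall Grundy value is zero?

0

All heaps use S = {1, 5, 8}:
n :  0  1  2  3  4  5  6  7  8  9 10 11 12 13 14 15 16 17 18 19 20 21 22 23
G :  0  1  0  1  0  1  0  1  2  3  2  3  2  0  1  0  1  0  1  0  1  2  3  2
Heap A: G(10) = 2.
Heap B: G(23) = 2.
Heap C: G(13) = 0.
Combined Grundy value = 2 ⊕ 2 ⊕ 0 = 0.
A winning move leaves total XOR = 0, i.e. changes one component's Grundy value g to g ⊕ X where X is the current total.
Heap A: target g' = 2⊕0 = 2, but every legal move changes the Grundy value (mex property), so 0 moves.
Heap B: target g' = 2⊕0 = 2, but every legal move changes the Grundy value (mex property), so 0 moves.
Heap C: target g' = 0⊕0 = 0, but every legal move changes the Grundy value (mex property), so 0 moves.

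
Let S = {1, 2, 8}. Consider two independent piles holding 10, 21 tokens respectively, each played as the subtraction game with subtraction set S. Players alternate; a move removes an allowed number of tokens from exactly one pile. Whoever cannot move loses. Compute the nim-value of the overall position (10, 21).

All piles use S = {1, 2, 8}:
n :  0  1  2  3  4  5  6  7  8  9 10 11 12 13 14 15 16 17 18 19 20 21
G :  0  1  2  0  1  2  0  1  2  0  1  2  0  1  2  0  1  2  0  1  2  0
Pile A: G(10) = 1.
Pile B: G(21) = 0.
Combined Grundy value = 1 ⊕ 0 = 1.

1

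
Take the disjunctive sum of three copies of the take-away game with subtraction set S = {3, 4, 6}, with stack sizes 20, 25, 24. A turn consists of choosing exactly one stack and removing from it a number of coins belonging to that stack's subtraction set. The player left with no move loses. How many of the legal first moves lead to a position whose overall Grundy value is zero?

All stacks use S = {3, 4, 6}:
G(0) = 0
G(1) = mex{} = 0
G(2) = mex{} = 0
G(3) = mex{0} = 1
G(4) = mex{0,0} = 1
G(5) = mex{0,0} = 1
G(6) = mex{1,0,0} = 2
G(7) = mex{1,1,0} = 2
G(8) = mex{1,1,0} = 2
G(9) = mex{2,1,1} = 0
G(10) = mex{2,2,1} = 0
G(11) = mex{2,2,1} = 0
G(12) = mex{0,2,2} = 1
G(13) = mex{0,0,2} = 1
G(14) = mex{0,0,2} = 1
G(15) = mex{1,0,0} = 2
G(16) = mex{1,1,0} = 2
G(17) = mex{1,1,0} = 2
G(18) = mex{2,1,1} = 0
G(19) = mex{2,2,1} = 0
G(20) = mex{2,2,1} = 0
G(21) = mex{0,2,2} = 1
G(22) = mex{0,0,2} = 1
G(23) = mex{0,0,2} = 1
G(24) = mex{1,0,0} = 2
G(25) = mex{1,1,0} = 2
Stack A: G(20) = 0.
Stack B: G(25) = 2.
Stack C: G(24) = 2.
Combined Grundy value = 0 ⊕ 2 ⊕ 2 = 0.
A winning move leaves total XOR = 0, i.e. changes one component's Grundy value g to g ⊕ X where X is the current total.
Stack A: target g' = 0⊕0 = 0, but every legal move changes the Grundy value (mex property), so 0 moves.
Stack B: target g' = 2⊕0 = 2, but every legal move changes the Grundy value (mex property), so 0 moves.
Stack C: target g' = 2⊕0 = 2, but every legal move changes the Grundy value (mex property), so 0 moves.

0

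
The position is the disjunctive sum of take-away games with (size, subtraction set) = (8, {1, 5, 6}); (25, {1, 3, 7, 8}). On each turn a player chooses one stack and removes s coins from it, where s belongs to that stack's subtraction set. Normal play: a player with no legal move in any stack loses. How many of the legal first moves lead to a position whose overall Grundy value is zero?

Stack A, S = {1, 5, 6}:
G(0) = 0
G(1) = mex{0} = 1
G(2) = mex{1} = 0
G(3) = mex{0} = 1
G(4) = mex{1} = 0
G(5) = mex{0,0} = 1
G(6) = mex{1,1,0} = 2
G(7) = mex{2,0,1} = 3
G(8) = mex{3,1,0} = 2
G_A(8) = 2.
Stack B, S = {1, 3, 7, 8}:
n :  0  1  2  3  4  5  6  7  8  9 10 11 12 13 14 15 16 17 18 19 20 21 22 23 24 25
G :  0  1  0  1  0  1  0  1  2  3  2  3  2  3  2  0  1  0  1  0  1  0  1  2  3  2
G_B(25) = 2.
Combined Grundy value = 2 ⊕ 2 = 0.
A winning move leaves total XOR = 0, i.e. changes one component's Grundy value g to g ⊕ X where X is the current total.
Stack A: target g' = 2⊕0 = 2, but every legal move changes the Grundy value (mex property), so 0 moves.
Stack B: target g' = 2⊕0 = 2, but every legal move changes the Grundy value (mex property), so 0 moves.

0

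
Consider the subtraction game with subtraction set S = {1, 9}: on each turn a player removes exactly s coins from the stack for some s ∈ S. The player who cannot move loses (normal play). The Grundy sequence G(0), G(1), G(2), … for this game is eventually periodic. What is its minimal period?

2

n :  0  1  2  3  4  5  6  7  8  9 10 11 12 13 14
G :  0  1  0  1  0  1  0  1  0  1  0  1  0  1  0
G(n+2) = G(n) holds for n = 0,…,8 (a full window of length max(S) = 9), so the sequence is purely periodic with period 2.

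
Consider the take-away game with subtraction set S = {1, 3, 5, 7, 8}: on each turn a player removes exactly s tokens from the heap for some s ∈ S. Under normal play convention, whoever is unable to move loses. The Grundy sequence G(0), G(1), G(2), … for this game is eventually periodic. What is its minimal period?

G(0) = 0
G(1) = mex{0} = 1
G(2) = mex{1} = 0
G(3) = mex{0,0} = 1
G(4) = mex{1,1} = 0
G(5) = mex{0,0,0} = 1
G(6) = mex{1,1,1} = 0
G(7) = mex{0,0,0,0} = 1
G(8) = mex{1,1,1,1,0} = 2
G(9) = mex{2,0,0,0,1} = 3
G(10) = mex{3,1,1,1,0} = 2
G(11) = mex{2,2,0,0,1} = 3
G(12) = mex{3,3,1,1,0} = 2
G(13) = mex{2,2,2,0,1} = 3
G(14) = mex{3,3,3,1,0} = 2
G(15) = mex{2,2,2,2,1} = 0
G(16) = mex{0,3,3,3,2} = 1
G(17) = mex{1,2,2,2,3} = 0
G(18) = mex{0,0,3,3,2} = 1
G(19) = mex{1,1,2,2,3} = 0
G(20) = mex{0,0,0,3,2} = 1
G(21) = mex{1,1,1,2,3} = 0
G(22) = mex{0,0,0,0,2} = 1
G(23) = mex{1,1,1,1,0} = 2
G(24) = mex{2,0,0,0,1} = 3
G(25) = mex{3,1,1,1,0} = 2
G(26) = mex{2,2,0,0,1} = 3
G(27) = mex{3,3,1,1,0} = 2
G(28) = mex{2,2,2,0,1} = 3
G(29) = mex{3,3,3,1,0} = 2
G(30) = mex{2,2,2,2,1} = 0
G(31) = mex{0,3,3,3,2} = 1
G(n+15) = G(n) holds for n = 0,…,7 (a full window of length max(S) = 8), so the sequence is purely periodic with period 15.

15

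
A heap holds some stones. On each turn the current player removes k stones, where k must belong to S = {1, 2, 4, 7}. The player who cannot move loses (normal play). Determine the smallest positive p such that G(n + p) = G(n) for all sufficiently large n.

3

G(0) = 0
G(1) = mex{0} = 1
G(2) = mex{1,0} = 2
G(3) = mex{2,1} = 0
G(4) = mex{0,2,0} = 1
G(5) = mex{1,0,1} = 2
G(6) = mex{2,1,2} = 0
G(7) = mex{0,2,0,0} = 1
G(8) = mex{1,0,1,1} = 2
G(9) = mex{2,1,2,2} = 0
G(10) = mex{0,2,0,0} = 1
G(11) = mex{1,0,1,1} = 2
G(12) = mex{2,1,2,2} = 0
G(13) = mex{0,2,0,0} = 1
G(14) = mex{1,0,1,1} = 2
G(n+3) = G(n) holds for n = 0,…,6 (a full window of length max(S) = 7), so the sequence is purely periodic with period 3.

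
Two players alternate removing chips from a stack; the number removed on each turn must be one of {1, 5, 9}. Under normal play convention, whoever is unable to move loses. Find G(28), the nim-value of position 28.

G(0) = 0
G(1) = mex{0} = 1
G(2) = mex{1} = 0
G(3) = mex{0} = 1
G(4) = mex{1} = 0
G(5) = mex{0,0} = 1
G(6) = mex{1,1} = 0
G(7) = mex{0,0} = 1
G(8) = mex{1,1} = 0
G(9) = mex{0,0,0} = 1
G(10) = mex{1,1,1} = 0
G(11) = mex{0,0,0} = 1
G(12) = mex{1,1,1} = 0
G(13) = mex{0,0,0} = 1
G(14) = mex{1,1,1} = 0
G(15) = mex{0,0,0} = 1
G(16) = mex{1,1,1} = 0
G(17) = mex{0,0,0} = 1
G(18) = mex{1,1,1} = 0
G(19) = mex{0,0,0} = 1
G(20) = mex{1,1,1} = 0
G(21) = mex{0,0,0} = 1
G(22) = mex{1,1,1} = 0
G(23) = mex{0,0,0} = 1
G(24) = mex{1,1,1} = 0
G(25) = mex{0,0,0} = 1
G(26) = mex{1,1,1} = 0
G(27) = mex{0,0,0} = 1
G(28) = mex{1,1,1} = 0

0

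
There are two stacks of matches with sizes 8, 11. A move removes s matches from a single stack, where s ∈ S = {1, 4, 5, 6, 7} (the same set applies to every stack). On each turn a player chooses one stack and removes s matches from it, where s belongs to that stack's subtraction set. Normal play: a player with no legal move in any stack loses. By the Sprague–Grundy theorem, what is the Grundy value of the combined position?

5

All stacks use S = {1, 4, 5, 6, 7}:
n :  0  1  2  3  4  5  6  7  8  9 10 11
G :  0  1  0  1  2  3  2  3  4  5  0  1
Stack A: G(8) = 4.
Stack B: G(11) = 1.
Combined Grundy value = 4 ⊕ 1 = 5.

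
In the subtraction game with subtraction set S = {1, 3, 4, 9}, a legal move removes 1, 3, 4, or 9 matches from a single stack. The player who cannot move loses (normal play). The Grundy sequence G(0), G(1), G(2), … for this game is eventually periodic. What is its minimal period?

12

n :  0  1  2  3  4  5  6  7  8  9 10 11 12 13 14 15 16 17 18 19 20 21 22 23 24 25
G :  0  1  0  1  2  3  2  0  1  4  3  2  0  1  0  1  2  3  2  0  1  4  3  2  0  1
G(n+12) = G(n) holds for n = 0,…,8 (a full window of length max(S) = 9), so the sequence is purely periodic with period 12.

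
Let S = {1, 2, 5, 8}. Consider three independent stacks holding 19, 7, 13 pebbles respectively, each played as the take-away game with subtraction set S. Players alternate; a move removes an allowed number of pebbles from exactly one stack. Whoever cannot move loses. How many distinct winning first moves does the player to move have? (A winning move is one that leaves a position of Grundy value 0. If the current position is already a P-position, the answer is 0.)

All stacks use S = {1, 2, 5, 8}:
n :  0  1  2  3  4  5  6  7  8  9 10 11 12 13 14 15 16 17 18 19
G :  0  1  2  0  1  2  0  1  2  0  1  2  0  1  2  0  1  2  0  1
Stack A: G(19) = 1.
Stack B: G(7) = 1.
Stack C: G(13) = 1.
Combined Grundy value = 1 ⊕ 1 ⊕ 1 = 1.
A winning move leaves total XOR = 0, i.e. changes one component's Grundy value g to g ⊕ X where X is the current total.
Stack A: need g' = 1⊕1 = 0. Options: 19−1→G=0, 19−2→G=2, 19−5→G=2, 19−8→G=2. Hits: 1.
Stack B: need g' = 1⊕1 = 0. Options: 7−1→G=0, 7−2→G=2, 7−5→G=2. Hits: 1.
Stack C: need g' = 1⊕1 = 0. Options: 13−1→G=0, 13−2→G=2, 13−5→G=2, 13−8→G=2. Hits: 1.

3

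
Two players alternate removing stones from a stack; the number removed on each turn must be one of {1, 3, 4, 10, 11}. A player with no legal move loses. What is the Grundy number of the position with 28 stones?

G(0) = 0
G(1) = mex{0} = 1
G(2) = mex{1} = 0
G(3) = mex{0,0} = 1
G(4) = mex{1,1,0} = 2
G(5) = mex{2,0,1} = 3
G(6) = mex{3,1,0} = 2
G(7) = mex{2,2,1} = 0
G(8) = mex{0,3,2} = 1
G(9) = mex{1,2,3} = 0
G(10) = mex{0,0,2,0} = 1
G(11) = mex{1,1,0,1,0} = 2
G(12) = mex{2,0,1,0,1} = 3
G(13) = mex{3,1,0,1,0} = 2
G(14) = mex{2,2,1,2,1} = 0
G(15) = mex{0,3,2,3,2} = 1
G(16) = mex{1,2,3,2,3} = 0
G(17) = mex{0,0,2,0,2} = 1
G(18) = mex{1,1,0,1,0} = 2
G(19) = mex{2,0,1,0,1} = 3
G(20) = mex{3,1,0,1,0} = 2
G(21) = mex{2,2,1,2,1} = 0
G(22) = mex{0,3,2,3,2} = 1
G(23) = mex{1,2,3,2,3} = 0
G(24) = mex{0,0,2,0,2} = 1
G(25) = mex{1,1,0,1,0} = 2
G(26) = mex{2,0,1,0,1} = 3
G(27) = mex{3,1,0,1,0} = 2
G(28) = mex{2,2,1,2,1} = 0

0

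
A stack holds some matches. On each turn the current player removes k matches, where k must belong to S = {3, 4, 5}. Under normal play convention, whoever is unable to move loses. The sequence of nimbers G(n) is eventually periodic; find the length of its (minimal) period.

G(0) = 0
G(1) = mex{} = 0
G(2) = mex{} = 0
G(3) = mex{0} = 1
G(4) = mex{0,0} = 1
G(5) = mex{0,0,0} = 1
G(6) = mex{1,0,0} = 2
G(7) = mex{1,1,0} = 2
G(8) = mex{1,1,1} = 0
G(9) = mex{2,1,1} = 0
G(10) = mex{2,2,1} = 0
G(11) = mex{0,2,2} = 1
G(12) = mex{0,0,2} = 1
G(13) = mex{0,0,0} = 1
G(14) = mex{1,0,0} = 2
G(15) = mex{1,1,0} = 2
G(16) = mex{1,1,1} = 0
G(17) = mex{2,1,1} = 0
G(n+8) = G(n) holds for n = 0,…,4 (a full window of length max(S) = 5), so the sequence is purely periodic with period 8.

8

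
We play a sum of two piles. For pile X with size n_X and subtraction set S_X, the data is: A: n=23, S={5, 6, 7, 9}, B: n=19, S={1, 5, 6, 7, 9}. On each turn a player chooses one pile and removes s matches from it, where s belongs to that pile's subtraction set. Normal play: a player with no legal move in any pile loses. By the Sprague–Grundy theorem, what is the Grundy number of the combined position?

Pile A, S = {5, 6, 7, 9}:
n :  0  1  2  3  4  5  6  7  8  9 10 11 12 13 14 15 16 17 18 19 20 21 22 23
G :  0  0  0  0  0  1  1  1  1  1  2  2  2  2  0  0  0  0  0  1  1  1  1  1
G_A(23) = 1.
Pile B, S = {1, 5, 6, 7, 9}:
G(0) = 0
G(1) = mex{0} = 1
G(2) = mex{1} = 0
G(3) = mex{0} = 1
G(4) = mex{1} = 0
G(5) = mex{0,0} = 1
G(6) = mex{1,1,0} = 2
G(7) = mex{2,0,1,0} = 3
G(8) = mex{3,1,0,1} = 2
G(9) = mex{2,0,1,0,0} = 3
G(10) = mex{3,1,0,1,1} = 2
G(11) = mex{2,2,1,0,0} = 3
G(12) = mex{3,3,2,1,1} = 0
G(13) = mex{0,2,3,2,0} = 1
G(14) = mex{1,3,2,3,1} = 0
G(15) = mex{0,2,3,2,2} = 1
G(16) = mex{1,3,2,3,3} = 0
G(17) = mex{0,0,3,2,2} = 1
G(18) = mex{1,1,0,3,3} = 2
G(19) = mex{2,0,1,0,2} = 3
G_B(19) = 3.
Combined Grundy value = 1 ⊕ 3 = 2.

2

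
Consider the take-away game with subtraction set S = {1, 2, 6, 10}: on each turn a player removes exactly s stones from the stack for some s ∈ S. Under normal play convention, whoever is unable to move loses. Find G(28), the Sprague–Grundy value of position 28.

3

G(0) = 0
G(1) = mex{0} = 1
G(2) = mex{1,0} = 2
G(3) = mex{2,1} = 0
G(4) = mex{0,2} = 1
G(5) = mex{1,0} = 2
G(6) = mex{2,1,0} = 3
G(7) = mex{3,2,1} = 0
G(8) = mex{0,3,2} = 1
G(9) = mex{1,0,0} = 2
G(10) = mex{2,1,1,0} = 3
G(11) = mex{3,2,2,1} = 0
G(12) = mex{0,3,3,2} = 1
G(13) = mex{1,0,0,0} = 2
G(14) = mex{2,1,1,1} = 0
G(15) = mex{0,2,2,2} = 1
G(16) = mex{1,0,3,3} = 2
G(17) = mex{2,1,0,0} = 3
G(18) = mex{3,2,1,1} = 0
G(19) = mex{0,3,2,2} = 1
G(20) = mex{1,0,0,3} = 2
G(21) = mex{2,1,1,0} = 3
G(22) = mex{3,2,2,1} = 0
G(23) = mex{0,3,3,2} = 1
G(24) = mex{1,0,0,0} = 2
G(25) = mex{2,1,1,1} = 0
G(26) = mex{0,2,2,2} = 1
G(27) = mex{1,0,3,3} = 2
G(28) = mex{2,1,0,0} = 3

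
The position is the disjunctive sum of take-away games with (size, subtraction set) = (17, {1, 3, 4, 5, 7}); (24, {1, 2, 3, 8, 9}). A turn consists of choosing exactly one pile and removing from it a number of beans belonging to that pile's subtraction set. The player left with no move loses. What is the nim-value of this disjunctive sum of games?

Pile A, S = {1, 3, 4, 5, 7}:
G(0) = 0
G(1) = mex{0} = 1
G(2) = mex{1} = 0
G(3) = mex{0,0} = 1
G(4) = mex{1,1,0} = 2
G(5) = mex{2,0,1,0} = 3
G(6) = mex{3,1,0,1} = 2
G(7) = mex{2,2,1,0,0} = 3
G(8) = mex{3,3,2,1,1} = 0
G(9) = mex{0,2,3,2,0} = 1
G(10) = mex{1,3,2,3,1} = 0
G(11) = mex{0,0,3,2,2} = 1
G(12) = mex{1,1,0,3,3} = 2
G(13) = mex{2,0,1,0,2} = 3
G(14) = mex{3,1,0,1,3} = 2
G(15) = mex{2,2,1,0,0} = 3
G(16) = mex{3,3,2,1,1} = 0
G(17) = mex{0,2,3,2,0} = 1
G_A(17) = 1.
Pile B, S = {1, 2, 3, 8, 9}:
G(0) = 0
G(1) = mex{0} = 1
G(2) = mex{1,0} = 2
G(3) = mex{2,1,0} = 3
G(4) = mex{3,2,1} = 0
G(5) = mex{0,3,2} = 1
G(6) = mex{1,0,3} = 2
G(7) = mex{2,1,0} = 3
G(8) = mex{3,2,1,0} = 4
G(9) = mex{4,3,2,1,0} = 5
G(10) = mex{5,4,3,2,1} = 0
G(11) = mex{0,5,4,3,2} = 1
G(12) = mex{1,0,5,0,3} = 2
G(13) = mex{2,1,0,1,0} = 3
G(14) = mex{3,2,1,2,1} = 0
G(15) = mex{0,3,2,3,2} = 1
G(16) = mex{1,0,3,4,3} = 2
G(17) = mex{2,1,0,5,4} = 3
G(18) = mex{3,2,1,0,5} = 4
G(19) = mex{4,3,2,1,0} = 5
G(20) = mex{5,4,3,2,1} = 0
G(21) = mex{0,5,4,3,2} = 1
G(22) = mex{1,0,5,0,3} = 2
G(23) = mex{2,1,0,1,0} = 3
G(24) = mex{3,2,1,2,1} = 0
G_B(24) = 0.
Combined Grundy value = 1 ⊕ 0 = 1.

1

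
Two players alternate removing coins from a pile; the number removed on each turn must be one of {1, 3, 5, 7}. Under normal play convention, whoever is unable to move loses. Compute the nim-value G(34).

n :  0  1  2  3  4  5  6  7  8  9 10 11 12 13 14 15 16 17 18 19 20 21 22 23 24 25 26 27 28 29 30 31 32 33 34
G :  0  1  0  1  0  1  0  1  0  1  0  1  0  1  0  1  0  1  0  1  0  1  0  1  0  1  0  1  0  1  0  1  0  1  0

0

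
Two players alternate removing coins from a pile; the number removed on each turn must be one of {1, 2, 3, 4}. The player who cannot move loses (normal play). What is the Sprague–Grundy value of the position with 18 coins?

G(0) = 0
G(1) = mex{0} = 1
G(2) = mex{1,0} = 2
G(3) = mex{2,1,0} = 3
G(4) = mex{3,2,1,0} = 4
G(5) = mex{4,3,2,1} = 0
G(6) = mex{0,4,3,2} = 1
G(7) = mex{1,0,4,3} = 2
G(8) = mex{2,1,0,4} = 3
G(9) = mex{3,2,1,0} = 4
G(10) = mex{4,3,2,1} = 0
G(11) = mex{0,4,3,2} = 1
G(12) = mex{1,0,4,3} = 2
G(13) = mex{2,1,0,4} = 3
G(14) = mex{3,2,1,0} = 4
G(15) = mex{4,3,2,1} = 0
G(16) = mex{0,4,3,2} = 1
G(17) = mex{1,0,4,3} = 2
G(18) = mex{2,1,0,4} = 3

3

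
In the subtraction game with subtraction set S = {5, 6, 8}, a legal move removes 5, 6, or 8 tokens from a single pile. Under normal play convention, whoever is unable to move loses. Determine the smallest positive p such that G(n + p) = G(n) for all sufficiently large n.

13

n :  0  1  2  3  4  5  6  7  8  9 10 11 12 13 14 15 16 17 18 19 20 21 22 23 24 25 26 27
G :  0  0  0  0  0  1  1  1  1  1  2  2  2  0  0  0  0  0  1  1  1  1  1  2  2  2  0  0
G(n+13) = G(n) holds for n = 0,…,7 (a full window of length max(S) = 8), so the sequence is purely periodic with period 13.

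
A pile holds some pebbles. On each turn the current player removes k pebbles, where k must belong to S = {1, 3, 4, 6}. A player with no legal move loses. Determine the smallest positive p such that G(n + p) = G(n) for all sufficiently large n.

7

n :  0  1  2  3  4  5  6  7  8  9 10 11 12 13 14 15
G :  0  1  0  1  2  3  2  0  1  0  1  2  3  2  0  1
G(n+7) = G(n) holds for n = 0,…,5 (a full window of length max(S) = 6), so the sequence is purely periodic with period 7.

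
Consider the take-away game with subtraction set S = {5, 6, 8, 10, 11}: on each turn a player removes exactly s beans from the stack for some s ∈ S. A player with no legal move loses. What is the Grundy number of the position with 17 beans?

0

n :  0  1  2  3  4  5  6  7  8  9 10 11 12 13 14 15 16 17
G :  0  0  0  0  0  1  1  1  1  1  2  2  2  2  2  3  0  0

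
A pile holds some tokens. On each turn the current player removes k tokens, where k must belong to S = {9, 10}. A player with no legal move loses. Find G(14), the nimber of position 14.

1

G(0) = 0
G(1) = mex{} = 0
G(2) = mex{} = 0
G(3) = mex{} = 0
G(4) = mex{} = 0
G(5) = mex{} = 0
G(6) = mex{} = 0
G(7) = mex{} = 0
G(8) = mex{} = 0
G(9) = mex{0} = 1
G(10) = mex{0,0} = 1
G(11) = mex{0,0} = 1
G(12) = mex{0,0} = 1
G(13) = mex{0,0} = 1
G(14) = mex{0,0} = 1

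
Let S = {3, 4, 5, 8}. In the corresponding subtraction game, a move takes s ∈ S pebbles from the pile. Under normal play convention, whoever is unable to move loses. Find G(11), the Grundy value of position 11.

0

G(0) = 0
G(1) = mex{} = 0
G(2) = mex{} = 0
G(3) = mex{0} = 1
G(4) = mex{0,0} = 1
G(5) = mex{0,0,0} = 1
G(6) = mex{1,0,0} = 2
G(7) = mex{1,1,0} = 2
G(8) = mex{1,1,1,0} = 2
G(9) = mex{2,1,1,0} = 3
G(10) = mex{2,2,1,0} = 3
G(11) = mex{2,2,2,1} = 0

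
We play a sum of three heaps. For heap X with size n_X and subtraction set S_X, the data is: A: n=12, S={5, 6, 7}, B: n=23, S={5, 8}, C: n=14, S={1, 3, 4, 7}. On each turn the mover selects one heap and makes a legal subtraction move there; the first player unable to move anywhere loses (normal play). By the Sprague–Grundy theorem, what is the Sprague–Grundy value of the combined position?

0

Heap A, S = {5, 6, 7}:
G(0) = 0
G(1) = mex{} = 0
G(2) = mex{} = 0
G(3) = mex{} = 0
G(4) = mex{} = 0
G(5) = mex{0} = 1
G(6) = mex{0,0} = 1
G(7) = mex{0,0,0} = 1
G(8) = mex{0,0,0} = 1
G(9) = mex{0,0,0} = 1
G(10) = mex{1,0,0} = 2
G(11) = mex{1,1,0} = 2
G(12) = mex{1,1,1} = 0
G_A(12) = 0.
Heap B, S = {5, 8}:
n :  0  1  2  3  4  5  6  7  8  9 10 11 12 13 14 15 16 17 18 19 20 21 22 23
G :  0  0  0  0  0  1  1  1  1  1  2  2  2  0  0  0  0  0  1  1  1  1  1  2
G_B(23) = 2.
Heap C, S = {1, 3, 4, 7}:
n :  0  1  2  3  4  5  6  7  8  9 10 11 12 13 14
G :  0  1  0  1  2  3  2  3  0  1  0  1  2  3  2
G_C(14) = 2.
Combined Grundy value = 0 ⊕ 2 ⊕ 2 = 0.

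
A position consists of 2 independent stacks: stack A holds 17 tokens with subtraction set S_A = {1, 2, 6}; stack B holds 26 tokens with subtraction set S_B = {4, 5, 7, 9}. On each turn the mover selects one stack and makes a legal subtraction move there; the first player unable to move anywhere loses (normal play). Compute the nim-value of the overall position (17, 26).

0

Stack A, S = {1, 2, 6}:
G(0) = 0
G(1) = mex{0} = 1
G(2) = mex{1,0} = 2
G(3) = mex{2,1} = 0
G(4) = mex{0,2} = 1
G(5) = mex{1,0} = 2
G(6) = mex{2,1,0} = 3
G(7) = mex{3,2,1} = 0
G(8) = mex{0,3,2} = 1
G(9) = mex{1,0,0} = 2
G(10) = mex{2,1,1} = 0
G(11) = mex{0,2,2} = 1
G(12) = mex{1,0,3} = 2
G(13) = mex{2,1,0} = 3
G(14) = mex{3,2,1} = 0
G(15) = mex{0,3,2} = 1
G(16) = mex{1,0,0} = 2
G(17) = mex{2,1,1} = 0
G_A(17) = 0.
Stack B, S = {4, 5, 7, 9}:
n :  0  1  2  3  4  5  6  7  8  9 10 11 12 13 14 15 16 17 18 19 20 21 22 23 24 25 26
G :  0  0  0  0  1  1  1  1  2  2  2  2  3  0  0  0  0  1  1  1  1  2  2  2  2  3  0
G_B(26) = 0.
Combined Grundy value = 0 ⊕ 0 = 0.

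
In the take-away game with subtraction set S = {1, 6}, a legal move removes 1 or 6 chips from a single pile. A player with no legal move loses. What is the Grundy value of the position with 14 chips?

n :  0  1  2  3  4  5  6  7  8  9 10 11 12 13 14
G :  0  1  0  1  0  1  2  0  1  0  1  0  1  2  0

0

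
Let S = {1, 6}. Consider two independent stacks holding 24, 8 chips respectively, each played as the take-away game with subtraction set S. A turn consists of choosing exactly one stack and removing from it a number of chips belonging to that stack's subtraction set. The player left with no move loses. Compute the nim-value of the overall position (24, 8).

0

All stacks use S = {1, 6}:
n :  0  1  2  3  4  5  6  7  8  9 10 11 12 13 14 15 16 17 18 19 20 21 22 23 24
G :  0  1  0  1  0  1  2  0  1  0  1  0  1  2  0  1  0  1  0  1  2  0  1  0  1
Stack A: G(24) = 1.
Stack B: G(8) = 1.
Combined Grundy value = 1 ⊕ 1 = 0.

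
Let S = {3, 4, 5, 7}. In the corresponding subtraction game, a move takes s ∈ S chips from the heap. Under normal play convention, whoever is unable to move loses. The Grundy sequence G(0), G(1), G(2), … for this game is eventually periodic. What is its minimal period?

n :  0  1  2  3  4  5  6  7  8  9 10 11 12 13 14 15 16 17 18 19 20 21
G :  0  0  0  1  1  1  2  2  2  3  0  0  0  1  1  1  2  2  2  3  0  0
G(n+10) = G(n) holds for n = 0,…,6 (a full window of length max(S) = 7), so the sequence is purely periodic with period 10.

10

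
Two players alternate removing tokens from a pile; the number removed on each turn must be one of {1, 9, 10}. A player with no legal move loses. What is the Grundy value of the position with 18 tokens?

2

n :  0  1  2  3  4  5  6  7  8  9 10 11 12 13 14 15 16 17 18
G :  0  1  0  1  0  1  0  1  0  1  2  3  2  3  2  3  2  3  2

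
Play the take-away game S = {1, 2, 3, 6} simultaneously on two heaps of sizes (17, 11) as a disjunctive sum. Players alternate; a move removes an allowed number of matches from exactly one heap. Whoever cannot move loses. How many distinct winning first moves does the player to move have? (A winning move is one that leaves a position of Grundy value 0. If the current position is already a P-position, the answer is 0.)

All heaps use S = {1, 2, 3, 6}:
G(0) = 0
G(1) = mex{0} = 1
G(2) = mex{1,0} = 2
G(3) = mex{2,1,0} = 3
G(4) = mex{3,2,1} = 0
G(5) = mex{0,3,2} = 1
G(6) = mex{1,0,3,0} = 2
G(7) = mex{2,1,0,1} = 3
G(8) = mex{3,2,1,2} = 0
G(9) = mex{0,3,2,3} = 1
G(10) = mex{1,0,3,0} = 2
G(11) = mex{2,1,0,1} = 3
G(12) = mex{3,2,1,2} = 0
G(13) = mex{0,3,2,3} = 1
G(14) = mex{1,0,3,0} = 2
G(15) = mex{2,1,0,1} = 3
G(16) = mex{3,2,1,2} = 0
G(17) = mex{0,3,2,3} = 1
Heap A: G(17) = 1.
Heap B: G(11) = 3.
Combined Grundy value = 1 ⊕ 3 = 2.
A winning move leaves total XOR = 0, i.e. changes one component's Grundy value g to g ⊕ X where X is the current total.
Heap A: need g' = 1⊕2 = 3. Options: 17−1→G=0, 17−2→G=3, 17−3→G=2, 17−6→G=3. Hits: 2.
Heap B: need g' = 3⊕2 = 1. Options: 11−1→G=2, 11−2→G=1, 11−3→G=0, 11−6→G=1. Hits: 2.

4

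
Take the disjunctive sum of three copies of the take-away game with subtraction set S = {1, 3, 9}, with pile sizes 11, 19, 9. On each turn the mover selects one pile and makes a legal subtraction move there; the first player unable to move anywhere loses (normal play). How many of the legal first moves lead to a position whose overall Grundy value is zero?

All piles use S = {1, 3, 9}:
n :  0  1  2  3  4  5  6  7  8  9 10 11 12 13 14 15 16 17 18 19
G :  0  1  0  1  0  1  0  1  0  1  0  1  0  1  0  1  0  1  0  1
Pile A: G(11) = 1.
Pile B: G(19) = 1.
Pile C: G(9) = 1.
Combined Grundy value = 1 ⊕ 1 ⊕ 1 = 1.
A winning move leaves total XOR = 0, i.e. changes one component's Grundy value g to g ⊕ X where X is the current total.
Pile A: need g' = 1⊕1 = 0. Options: 11−1→G=0, 11−3→G=0, 11−9→G=0. Hits: 3.
Pile B: need g' = 1⊕1 = 0. Options: 19−1→G=0, 19−3→G=0, 19−9→G=0. Hits: 3.
Pile C: need g' = 1⊕1 = 0. Options: 9−1→G=0, 9−3→G=0, 9−9→G=0. Hits: 3.

9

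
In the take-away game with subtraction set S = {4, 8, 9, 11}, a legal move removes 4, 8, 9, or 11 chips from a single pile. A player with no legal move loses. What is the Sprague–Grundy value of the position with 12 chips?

G(0) = 0
G(1) = mex{} = 0
G(2) = mex{} = 0
G(3) = mex{} = 0
G(4) = mex{0} = 1
G(5) = mex{0} = 1
G(6) = mex{0} = 1
G(7) = mex{0} = 1
G(8) = mex{1,0} = 2
G(9) = mex{1,0,0} = 2
G(10) = mex{1,0,0} = 2
G(11) = mex{1,0,0,0} = 2
G(12) = mex{2,1,0,0} = 3

3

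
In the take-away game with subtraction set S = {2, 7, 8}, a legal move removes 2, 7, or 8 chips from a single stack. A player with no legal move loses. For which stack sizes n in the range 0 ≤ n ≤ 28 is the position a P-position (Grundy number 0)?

G(0) = 0
G(1) = mex{} = 0
G(2) = mex{0} = 1
G(3) = mex{0} = 1
G(4) = mex{1} = 0
G(5) = mex{1} = 0
G(6) = mex{0} = 1
G(7) = mex{0,0} = 1
G(8) = mex{1,0,0} = 2
G(9) = mex{1,1,0} = 2
G(10) = mex{2,1,1} = 0
G(11) = mex{2,0,1} = 3
G(12) = mex{0,0,0} = 1
G(13) = mex{3,1,0} = 2
G(14) = mex{1,1,1} = 0
G(15) = mex{2,2,1} = 0
G(16) = mex{0,2,2} = 1
G(17) = mex{0,0,2} = 1
G(18) = mex{1,3,0} = 2
G(19) = mex{1,1,3} = 0
G(20) = mex{2,2,1} = 0
G(21) = mex{0,0,2} = 1
G(22) = mex{0,0,0} = 1
G(23) = mex{1,1,0} = 2
G(24) = mex{1,1,1} = 0
G(25) = mex{2,2,1} = 0
G(26) = mex{0,0,2} = 1
G(27) = mex{0,0,0} = 1
G(28) = mex{1,1,0} = 2
P-positions are exactly the n with G(n) = 0.

0, 1, 4, 5, 10, 14, 15, 19, 20, 24, 25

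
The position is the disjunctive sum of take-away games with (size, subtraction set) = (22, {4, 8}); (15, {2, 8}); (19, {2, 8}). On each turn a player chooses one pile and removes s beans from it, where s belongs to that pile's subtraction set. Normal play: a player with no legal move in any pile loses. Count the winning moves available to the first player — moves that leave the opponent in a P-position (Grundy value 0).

Pile A, S = {4, 8}:
G(0) = 0
G(1) = mex{} = 0
G(2) = mex{} = 0
G(3) = mex{} = 0
G(4) = mex{0} = 1
G(5) = mex{0} = 1
G(6) = mex{0} = 1
G(7) = mex{0} = 1
G(8) = mex{1,0} = 2
G(9) = mex{1,0} = 2
G(10) = mex{1,0} = 2
G(11) = mex{1,0} = 2
G(12) = mex{2,1} = 0
G(13) = mex{2,1} = 0
G(14) = mex{2,1} = 0
G(15) = mex{2,1} = 0
G(16) = mex{0,2} = 1
G(17) = mex{0,2} = 1
G(18) = mex{0,2} = 1
G(19) = mex{0,2} = 1
G(20) = mex{1,0} = 2
G(21) = mex{1,0} = 2
G(22) = mex{1,0} = 2
G_A(22) = 2.
Pile B, S = {2, 8}:
n :  0  1  2  3  4  5  6  7  8  9 10 11 12 13 14 15
G :  0  0  1  1  0  0  1  1  2  2  0  0  1  1  0  0
G_B(15) = 0.
Pile C, S = {2, 8}:
n :  0  1  2  3  4  5  6  7  8  9 10 11 12 13 14 15 16 17 18 19
G :  0  0  1  1  0  0  1  1  2  2  0  0  1  1  0  0  1  1  2  2
G_C(19) = 2.
Combined Grundy value = 2 ⊕ 0 ⊕ 2 = 0.
A winning move leaves total XOR = 0, i.e. changes one component's Grundy value g to g ⊕ X where X is the current total.
Pile A: target g' = 2⊕0 = 2, but every legal move changes the Grundy value (mex property), so 0 moves.
Pile B: target g' = 0⊕0 = 0, but every legal move changes the Grundy value (mex property), so 0 moves.
Pile C: target g' = 2⊕0 = 2, but every legal move changes the Grundy value (mex property), so 0 moves.

0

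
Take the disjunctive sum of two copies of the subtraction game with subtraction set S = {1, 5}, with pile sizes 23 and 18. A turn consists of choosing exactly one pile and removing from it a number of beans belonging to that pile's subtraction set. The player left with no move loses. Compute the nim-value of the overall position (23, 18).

1

All piles use S = {1, 5}:
G(0) = 0
G(1) = mex{0} = 1
G(2) = mex{1} = 0
G(3) = mex{0} = 1
G(4) = mex{1} = 0
G(5) = mex{0,0} = 1
G(6) = mex{1,1} = 0
G(7) = mex{0,0} = 1
G(8) = mex{1,1} = 0
G(9) = mex{0,0} = 1
G(10) = mex{1,1} = 0
G(11) = mex{0,0} = 1
G(12) = mex{1,1} = 0
G(13) = mex{0,0} = 1
G(14) = mex{1,1} = 0
G(15) = mex{0,0} = 1
G(16) = mex{1,1} = 0
G(17) = mex{0,0} = 1
G(18) = mex{1,1} = 0
G(19) = mex{0,0} = 1
G(20) = mex{1,1} = 0
G(21) = mex{0,0} = 1
G(22) = mex{1,1} = 0
G(23) = mex{0,0} = 1
Pile A: G(23) = 1.
Pile B: G(18) = 0.
Combined Grundy value = 1 ⊕ 0 = 1.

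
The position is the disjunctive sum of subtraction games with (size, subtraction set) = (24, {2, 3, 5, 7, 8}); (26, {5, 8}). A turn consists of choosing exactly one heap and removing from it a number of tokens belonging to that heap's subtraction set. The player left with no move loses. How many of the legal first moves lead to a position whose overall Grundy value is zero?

Heap A, S = {2, 3, 5, 7, 8}:
n :  0  1  2  3  4  5  6  7  8  9 10 11 12 13 14 15 16 17 18 19 20 21 22 23 24
G :  0  0  1  1  2  2  3  3  4  4  0  0  1  1  2  2  3  3  4  4  0  0  1  1  2
G_A(24) = 2.
Heap B, S = {5, 8}:
n :  0  1  2  3  4  5  6  7  8  9 10 11 12 13 14 15 16 17 18 19 20 21 22 23 24 25 26
G :  0  0  0  0  0  1  1  1  1  1  2  2  2  0  0  0  0  0  1  1  1  1  1  2  2  2  0
G_B(26) = 0.
Combined Grundy value = 2 ⊕ 0 = 2.
A winning move leaves total XOR = 0, i.e. changes one component's Grundy value g to g ⊕ X where X is the current total.
Heap A: need g' = 2⊕2 = 0. Options: 24−2→G=1, 24−3→G=0, 24−5→G=4, 24−7→G=3, 24−8→G=3. Hits: 1.
Heap B: need g' = 0⊕2 = 2. Options: 26−5→G=1, 26−8→G=1. Hits: 0.

1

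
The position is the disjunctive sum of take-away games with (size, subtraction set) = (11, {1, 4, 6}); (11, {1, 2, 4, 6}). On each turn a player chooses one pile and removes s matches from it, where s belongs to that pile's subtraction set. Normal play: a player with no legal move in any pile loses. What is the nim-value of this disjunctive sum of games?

Pile A, S = {1, 4, 6}:
G(0) = 0
G(1) = mex{0} = 1
G(2) = mex{1} = 0
G(3) = mex{0} = 1
G(4) = mex{1,0} = 2
G(5) = mex{2,1} = 0
G(6) = mex{0,0,0} = 1
G(7) = mex{1,1,1} = 0
G(8) = mex{0,2,0} = 1
G(9) = mex{1,0,1} = 2
G(10) = mex{2,1,2} = 0
G(11) = mex{0,0,0} = 1
G_A(11) = 1.
Pile B, S = {1, 2, 4, 6}:
n :  0  1  2  3  4  5  6  7  8  9 10 11
G :  0  1  2  0  1  2  3  4  0  1  2  0
G_B(11) = 0.
Combined Grundy value = 1 ⊕ 0 = 1.

1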